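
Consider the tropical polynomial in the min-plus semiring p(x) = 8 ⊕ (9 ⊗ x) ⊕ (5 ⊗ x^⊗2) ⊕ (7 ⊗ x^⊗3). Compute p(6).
p(6) = 8

A tropical monomial a ⊗ x^⊗i evaluates to a + i · x. Evaluating each term at x = 6:
  Term 0 contributes 8 + 0 · 6 = 8
  Term 1 contributes 9 + 1 · 6 = 15
  Term 2 contributes 5 + 2 · 6 = 17
  Term 3 contributes 7 + 3 · 6 = 25
p(6) = ⊕ of these = min[8, 15, 17, 25] = 8.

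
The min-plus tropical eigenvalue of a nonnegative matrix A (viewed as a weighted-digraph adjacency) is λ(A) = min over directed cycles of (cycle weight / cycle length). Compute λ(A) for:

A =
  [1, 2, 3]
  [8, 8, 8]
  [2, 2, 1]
λ(A) = 1

Enumerate directed cycles and compute their means (weight / length). Sample:
  cycle 0 → 0: weight = 1, length = 1, mean = 1/1 ≈ 1.000
  cycle 1 → 1: weight = 8, length = 1, mean = 8/1 ≈ 8.000
  cycle 2 → 2: weight = 1, length = 1, mean = 1/1 ≈ 1.000
  cycle 0 → 1 → 0: weight = 10, length = 2, mean = 10/2 ≈ 5.000
  cycle 0 → 2 → 0: weight = 5, length = 2, mean = 5/2 ≈ 2.500
  cycle 1 → 0 → 1: weight = 10, length = 2, mean = 10/2 ≈ 5.000
Minimum mean = 1.000, attained e.g. along the cycle 0 → 0 with weight 1 and length 1. So λ(A) = 1/1 = 1.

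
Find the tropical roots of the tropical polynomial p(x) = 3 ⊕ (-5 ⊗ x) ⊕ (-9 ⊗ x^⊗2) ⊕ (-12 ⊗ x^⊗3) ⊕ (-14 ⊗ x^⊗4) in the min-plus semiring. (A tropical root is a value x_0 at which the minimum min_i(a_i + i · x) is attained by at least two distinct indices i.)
Roots: {2, 3, 4, 8}

Each tropical root is a break point of the lower envelope of the lines y = a_i + i · x (there are 5 lines, with slopes 0, 1, ..., 4). Only the lines that attain the minimum somewhere contribute to roots; other lines are dominated. Here the surviving (envelope) indices are i = 4, i = 3, i = 2, i = 1, i = 0.
Intersections between consecutive envelope lines give the roots: for adjacent envelope indices i < j the intersection is x = (a_i − a_j) / (j − i). Reading off the sorted break points: {2, 3, 4, 8}.
Verification: at each break x_0, at least two indices attain the minimum of min_i(a_i + i · x_0).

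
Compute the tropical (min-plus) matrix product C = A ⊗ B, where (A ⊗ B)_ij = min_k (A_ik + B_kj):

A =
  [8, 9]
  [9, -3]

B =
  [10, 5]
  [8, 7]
A ⊗ B =
  [17, 13]
  [5, 4]

Apply the min-plus product entry-by-entry:
  C[0][0] = min over k of (A[0][0] + B[0][0] = 8 + 10 = 18, A[0][1] + B[1][0] = 9 + 8 = 17) = 17 (attained at k = 1)
  C[0][1] = min over k of (A[0][0] + B[0][1] = 8 + 5 = 13, A[0][1] + B[1][1] = 9 + 7 = 16) = 13 (attained at k = 0)
  C[1][0] = min over k of (A[1][0] + B[0][0] = 9 + 10 = 19, A[1][1] + B[1][0] = -3 + 8 = 5) = 5 (attained at k = 1)
  C[1][1] = min over k of (A[1][0] + B[0][1] = 9 + 5 = 14, A[1][1] + B[1][1] = -3 + 7 = 4) = 4 (attained at k = 1)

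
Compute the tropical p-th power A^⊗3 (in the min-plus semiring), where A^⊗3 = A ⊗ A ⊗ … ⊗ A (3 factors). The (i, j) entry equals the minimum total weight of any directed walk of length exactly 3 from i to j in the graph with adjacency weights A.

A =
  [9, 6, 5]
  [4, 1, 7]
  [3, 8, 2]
A^⊗3 =
  [10, 8, 9]
  [6, 3, 9]
  [7, 10, 6]

Each entry (A^⊗3)_ij equals the minimum over all length-3 walks i = v_0 → v_1 → … → v_3 = j of Σ_t A[v_t][v_{t+1}]. For example, for (i, j) = (0, 2) we minimise over 9 possible intermediate vertex sequences; the minimum is 9, attained along the walk 0 → 2 → 2 → 2.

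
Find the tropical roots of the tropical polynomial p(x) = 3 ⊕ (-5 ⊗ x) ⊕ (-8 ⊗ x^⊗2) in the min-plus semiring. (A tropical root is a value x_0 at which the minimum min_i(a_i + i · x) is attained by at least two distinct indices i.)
Roots: {3, 8}

Each tropical root is a break point of the lower envelope of the lines y = a_i + i · x (there are 3 lines, with slopes 0, 1, ..., 2). Only the lines that attain the minimum somewhere contribute to roots; other lines are dominated. Here the surviving (envelope) indices are i = 2, i = 1, i = 0.
Intersections between consecutive envelope lines give the roots: for adjacent envelope indices i < j the intersection is x = (a_i − a_j) / (j − i). Reading off the sorted break points: {3, 8}.
Verification: at each break x_0, at least two indices attain the minimum of min_i(a_i + i · x_0).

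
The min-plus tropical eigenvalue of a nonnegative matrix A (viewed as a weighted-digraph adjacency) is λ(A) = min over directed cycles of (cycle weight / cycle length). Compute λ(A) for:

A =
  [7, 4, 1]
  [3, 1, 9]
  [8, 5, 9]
λ(A) = 1

Enumerate directed cycles and compute their means (weight / length). Sample:
  cycle 0 → 0: weight = 7, length = 1, mean = 7/1 ≈ 7.000
  cycle 1 → 1: weight = 1, length = 1, mean = 1/1 ≈ 1.000
  cycle 2 → 2: weight = 9, length = 1, mean = 9/1 ≈ 9.000
  cycle 0 → 1 → 0: weight = 7, length = 2, mean = 7/2 ≈ 3.500
  cycle 0 → 2 → 0: weight = 9, length = 2, mean = 9/2 ≈ 4.500
  cycle 1 → 0 → 1: weight = 7, length = 2, mean = 7/2 ≈ 3.500
Minimum mean = 1.000, attained e.g. along the cycle 1 → 1 with weight 1 and length 1. So λ(A) = 1/1 = 1.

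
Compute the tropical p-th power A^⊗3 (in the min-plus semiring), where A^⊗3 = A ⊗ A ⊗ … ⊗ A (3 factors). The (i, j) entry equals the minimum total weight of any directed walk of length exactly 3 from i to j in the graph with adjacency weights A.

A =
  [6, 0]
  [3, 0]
A^⊗3 =
  [3, 0]
  [3, 0]

Each entry (A^⊗3)_ij equals the minimum over all length-3 walks i = v_0 → v_1 → … → v_3 = j of Σ_t A[v_t][v_{t+1}]. For example, for (i, j) = (0, 1) we minimise over 4 possible intermediate vertex sequences; the minimum is 0, attained along the walk 0 → 1 → 1 → 1.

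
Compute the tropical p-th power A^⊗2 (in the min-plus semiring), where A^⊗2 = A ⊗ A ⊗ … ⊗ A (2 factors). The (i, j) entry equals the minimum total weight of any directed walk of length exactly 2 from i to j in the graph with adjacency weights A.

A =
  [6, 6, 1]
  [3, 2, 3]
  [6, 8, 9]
A^⊗2 =
  [7, 8, 7]
  [5, 4, 4]
  [11, 10, 7]

Each entry (A^⊗2)_ij equals the minimum over all length-2 walks i = v_0 → v_1 → … → v_2 = j of Σ_t A[v_t][v_{t+1}]. For example, for (i, j) = (0, 2) we minimise over 3 possible intermediate vertex sequences; the minimum is 7, attained along the walk 0 → 0 → 2.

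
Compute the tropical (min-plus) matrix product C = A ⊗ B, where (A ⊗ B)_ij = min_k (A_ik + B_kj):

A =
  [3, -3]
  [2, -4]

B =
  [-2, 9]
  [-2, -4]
A ⊗ B =
  [-5, -7]
  [-6, -8]

Apply the min-plus product entry-by-entry:
  C[0][0] = min over k of (A[0][0] + B[0][0] = 3 + -2 = 1, A[0][1] + B[1][0] = -3 + -2 = -5) = -5 (attained at k = 1)
  C[0][1] = min over k of (A[0][0] + B[0][1] = 3 + 9 = 12, A[0][1] + B[1][1] = -3 + -4 = -7) = -7 (attained at k = 1)
  C[1][0] = min over k of (A[1][0] + B[0][0] = 2 + -2 = 0, A[1][1] + B[1][0] = -4 + -2 = -6) = -6 (attained at k = 1)
  C[1][1] = min over k of (A[1][0] + B[0][1] = 2 + 9 = 11, A[1][1] + B[1][1] = -4 + -4 = -8) = -8 (attained at k = 1)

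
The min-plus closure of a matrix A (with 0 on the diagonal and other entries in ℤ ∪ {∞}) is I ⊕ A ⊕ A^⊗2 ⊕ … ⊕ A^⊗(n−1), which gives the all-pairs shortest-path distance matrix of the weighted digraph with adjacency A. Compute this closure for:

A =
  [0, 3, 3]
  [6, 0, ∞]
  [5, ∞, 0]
Closure =
  [0, 3, 3]
  [6, 0, 9]
  [5, 8, 0]

This is the Floyd-Warshall all-pairs shortest-path computation. For each intermediate vertex k = 0, 1, …, 2, update dist[i][j] ← min(dist[i][j], dist[i][k] + dist[k][j]). The final matrix gives, for each (i, j), the minimum total weight of any directed path from i to j (possibly empty when i = j).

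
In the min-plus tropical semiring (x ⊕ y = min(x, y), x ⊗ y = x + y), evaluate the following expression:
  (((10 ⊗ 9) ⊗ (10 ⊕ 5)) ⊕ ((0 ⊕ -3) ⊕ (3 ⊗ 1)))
(((10 ⊗ 9) ⊗ (10 ⊕ 5)) ⊕ ((0 ⊕ -3) ⊕ (3 ⊗ 1))) = -3

Expand innermost to outermost. Recall ⊕ takes the minimum of its arguments and ⊗ takes their sum. Working out the expression (((10 ⊗ 9) ⊗ (10 ⊕ 5)) ⊕ ((0 ⊕ -3) ⊕ (3 ⊗ 1))) gives -3.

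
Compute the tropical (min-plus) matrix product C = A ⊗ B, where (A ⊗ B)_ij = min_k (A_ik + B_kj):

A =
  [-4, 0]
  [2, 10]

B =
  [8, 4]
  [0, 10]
A ⊗ B =
  [0, 0]
  [10, 6]

Apply the min-plus product entry-by-entry:
  C[0][0] = min over k of (A[0][0] + B[0][0] = -4 + 8 = 4, A[0][1] + B[1][0] = 0 + 0 = 0) = 0 (attained at k = 1)
  C[0][1] = min over k of (A[0][0] + B[0][1] = -4 + 4 = 0, A[0][1] + B[1][1] = 0 + 10 = 10) = 0 (attained at k = 0)
  C[1][0] = min over k of (A[1][0] + B[0][0] = 2 + 8 = 10, A[1][1] + B[1][0] = 10 + 0 = 10) = 10 (attained at k = 0)
  C[1][1] = min over k of (A[1][0] + B[0][1] = 2 + 4 = 6, A[1][1] + B[1][1] = 10 + 10 = 20) = 6 (attained at k = 0)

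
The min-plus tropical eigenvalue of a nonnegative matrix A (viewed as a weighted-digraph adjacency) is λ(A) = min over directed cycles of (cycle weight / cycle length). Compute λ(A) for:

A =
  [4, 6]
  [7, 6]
λ(A) = 4

Enumerate directed cycles and compute their means (weight / length). Sample:
  cycle 0 → 0: weight = 4, length = 1, mean = 4/1 ≈ 4.000
  cycle 1 → 1: weight = 6, length = 1, mean = 6/1 ≈ 6.000
  cycle 0 → 1 → 0: weight = 13, length = 2, mean = 13/2 ≈ 6.500
  cycle 1 → 0 → 1: weight = 13, length = 2, mean = 13/2 ≈ 6.500
Minimum mean = 4.000, attained e.g. along the cycle 0 → 0 with weight 4 and length 1. So λ(A) = 4/1 = 4.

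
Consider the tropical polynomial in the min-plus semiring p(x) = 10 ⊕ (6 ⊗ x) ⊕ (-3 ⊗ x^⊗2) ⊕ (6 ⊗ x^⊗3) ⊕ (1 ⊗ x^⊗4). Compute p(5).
p(5) = 7

A tropical monomial a ⊗ x^⊗i evaluates to a + i · x. Evaluating each term at x = 5:
  Term 0 contributes 10 + 0 · 5 = 10
  Term 1 contributes 6 + 1 · 5 = 11
  Term 2 contributes -3 + 2 · 5 = 7
  Term 3 contributes 6 + 3 · 5 = 21
  Term 4 contributes 1 + 4 · 5 = 21
p(5) = ⊕ of these = min[10, 11, 7, 21, 21] = 7.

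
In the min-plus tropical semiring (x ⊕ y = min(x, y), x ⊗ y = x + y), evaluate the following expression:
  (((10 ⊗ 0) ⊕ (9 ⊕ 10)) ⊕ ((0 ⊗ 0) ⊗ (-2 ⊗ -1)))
(((10 ⊗ 0) ⊕ (9 ⊕ 10)) ⊕ ((0 ⊗ 0) ⊗ (-2 ⊗ -1))) = -3

Expand innermost to outermost. Recall ⊕ takes the minimum of its arguments and ⊗ takes their sum. Working out the expression (((10 ⊗ 0) ⊕ (9 ⊕ 10)) ⊕ ((0 ⊗ 0) ⊗ (-2 ⊗ -1))) gives -3.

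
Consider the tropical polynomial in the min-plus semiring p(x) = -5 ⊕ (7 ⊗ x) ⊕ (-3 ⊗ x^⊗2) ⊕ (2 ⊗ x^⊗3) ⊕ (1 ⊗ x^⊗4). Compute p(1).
p(1) = -5

A tropical monomial a ⊗ x^⊗i evaluates to a + i · x. Evaluating each term at x = 1:
  Term 0 contributes -5 + 0 · 1 = -5
  Term 1 contributes 7 + 1 · 1 = 8
  Term 2 contributes -3 + 2 · 1 = -1
  Term 3 contributes 2 + 3 · 1 = 5
  Term 4 contributes 1 + 4 · 1 = 5
p(1) = ⊕ of these = min[-5, 8, -1, 5, 5] = -5.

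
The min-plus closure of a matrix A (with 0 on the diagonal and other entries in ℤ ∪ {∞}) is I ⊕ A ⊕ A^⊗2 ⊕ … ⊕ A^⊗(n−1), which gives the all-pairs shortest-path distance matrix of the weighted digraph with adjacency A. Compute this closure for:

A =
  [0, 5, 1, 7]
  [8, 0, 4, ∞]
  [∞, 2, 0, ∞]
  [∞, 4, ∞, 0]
Closure =
  [0, 3, 1, 7]
  [8, 0, 4, 15]
  [10, 2, 0, 17]
  [12, 4, 8, 0]

This is the Floyd-Warshall all-pairs shortest-path computation. For each intermediate vertex k = 0, 1, …, 3, update dist[i][j] ← min(dist[i][j], dist[i][k] + dist[k][j]). The final matrix gives, for each (i, j), the minimum total weight of any directed path from i to j (possibly empty when i = j).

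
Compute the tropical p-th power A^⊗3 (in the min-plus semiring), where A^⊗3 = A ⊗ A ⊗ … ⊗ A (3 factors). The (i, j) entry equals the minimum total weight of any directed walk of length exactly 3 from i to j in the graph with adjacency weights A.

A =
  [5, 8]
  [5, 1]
A^⊗3 =
  [14, 10]
  [7, 3]

Each entry (A^⊗3)_ij equals the minimum over all length-3 walks i = v_0 → v_1 → … → v_3 = j of Σ_t A[v_t][v_{t+1}]. For example, for (i, j) = (0, 1) we minimise over 4 possible intermediate vertex sequences; the minimum is 10, attained along the walk 0 → 1 → 1 → 1.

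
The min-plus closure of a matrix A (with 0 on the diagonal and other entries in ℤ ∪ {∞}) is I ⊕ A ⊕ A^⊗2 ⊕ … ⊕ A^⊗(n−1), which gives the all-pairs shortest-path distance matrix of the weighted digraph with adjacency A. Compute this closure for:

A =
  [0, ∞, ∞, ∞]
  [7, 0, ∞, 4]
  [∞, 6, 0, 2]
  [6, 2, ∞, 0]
Closure =
  [0, ∞, ∞, ∞]
  [7, 0, ∞, 4]
  [8, 4, 0, 2]
  [6, 2, ∞, 0]

This is the Floyd-Warshall all-pairs shortest-path computation. For each intermediate vertex k = 0, 1, …, 3, update dist[i][j] ← min(dist[i][j], dist[i][k] + dist[k][j]). The final matrix gives, for each (i, j), the minimum total weight of any directed path from i to j (possibly empty when i = j).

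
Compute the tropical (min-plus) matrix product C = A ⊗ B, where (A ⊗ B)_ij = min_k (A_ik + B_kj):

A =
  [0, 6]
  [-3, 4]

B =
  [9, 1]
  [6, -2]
A ⊗ B =
  [9, 1]
  [6, -2]

Apply the min-plus product entry-by-entry:
  C[0][0] = min over k of (A[0][0] + B[0][0] = 0 + 9 = 9, A[0][1] + B[1][0] = 6 + 6 = 12) = 9 (attained at k = 0)
  C[0][1] = min over k of (A[0][0] + B[0][1] = 0 + 1 = 1, A[0][1] + B[1][1] = 6 + -2 = 4) = 1 (attained at k = 0)
  C[1][0] = min over k of (A[1][0] + B[0][0] = -3 + 9 = 6, A[1][1] + B[1][0] = 4 + 6 = 10) = 6 (attained at k = 0)
  C[1][1] = min over k of (A[1][0] + B[0][1] = -3 + 1 = -2, A[1][1] + B[1][1] = 4 + -2 = 2) = -2 (attained at k = 0)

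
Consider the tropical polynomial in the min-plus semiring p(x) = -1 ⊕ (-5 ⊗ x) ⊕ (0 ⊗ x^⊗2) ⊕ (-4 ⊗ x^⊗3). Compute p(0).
p(0) = -5

A tropical monomial a ⊗ x^⊗i evaluates to a + i · x. Evaluating each term at x = 0:
  Term 0 contributes -1 + 0 · 0 = -1
  Term 1 contributes -5 + 1 · 0 = -5
  Term 2 contributes 0 + 2 · 0 = 0
  Term 3 contributes -4 + 3 · 0 = -4
p(0) = ⊕ of these = min[-1, -5, 0, -4] = -5.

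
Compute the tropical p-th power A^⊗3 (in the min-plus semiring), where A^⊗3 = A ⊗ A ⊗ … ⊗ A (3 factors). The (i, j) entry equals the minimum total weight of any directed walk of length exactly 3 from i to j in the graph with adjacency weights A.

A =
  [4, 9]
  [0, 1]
A^⊗3 =
  [10, 11]
  [2, 3]

Each entry (A^⊗3)_ij equals the minimum over all length-3 walks i = v_0 → v_1 → … → v_3 = j of Σ_t A[v_t][v_{t+1}]. For example, for (i, j) = (0, 1) we minimise over 4 possible intermediate vertex sequences; the minimum is 11, attained along the walk 0 → 1 → 1 → 1.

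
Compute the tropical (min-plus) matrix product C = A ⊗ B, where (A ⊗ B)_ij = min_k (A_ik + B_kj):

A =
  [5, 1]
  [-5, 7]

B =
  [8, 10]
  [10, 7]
A ⊗ B =
  [11, 8]
  [3, 5]

Apply the min-plus product entry-by-entry:
  C[0][0] = min over k of (A[0][0] + B[0][0] = 5 + 8 = 13, A[0][1] + B[1][0] = 1 + 10 = 11) = 11 (attained at k = 1)
  C[0][1] = min over k of (A[0][0] + B[0][1] = 5 + 10 = 15, A[0][1] + B[1][1] = 1 + 7 = 8) = 8 (attained at k = 1)
  C[1][0] = min over k of (A[1][0] + B[0][0] = -5 + 8 = 3, A[1][1] + B[1][0] = 7 + 10 = 17) = 3 (attained at k = 0)
  C[1][1] = min over k of (A[1][0] + B[0][1] = -5 + 10 = 5, A[1][1] + B[1][1] = 7 + 7 = 14) = 5 (attained at k = 0)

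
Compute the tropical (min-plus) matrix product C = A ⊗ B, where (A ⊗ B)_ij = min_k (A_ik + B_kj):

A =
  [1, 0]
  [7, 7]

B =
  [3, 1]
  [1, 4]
A ⊗ B =
  [1, 2]
  [8, 8]

Apply the min-plus product entry-by-entry:
  C[0][0] = min over k of (A[0][0] + B[0][0] = 1 + 3 = 4, A[0][1] + B[1][0] = 0 + 1 = 1) = 1 (attained at k = 1)
  C[0][1] = min over k of (A[0][0] + B[0][1] = 1 + 1 = 2, A[0][1] + B[1][1] = 0 + 4 = 4) = 2 (attained at k = 0)
  C[1][0] = min over k of (A[1][0] + B[0][0] = 7 + 3 = 10, A[1][1] + B[1][0] = 7 + 1 = 8) = 8 (attained at k = 1)
  C[1][1] = min over k of (A[1][0] + B[0][1] = 7 + 1 = 8, A[1][1] + B[1][1] = 7 + 4 = 11) = 8 (attained at k = 0)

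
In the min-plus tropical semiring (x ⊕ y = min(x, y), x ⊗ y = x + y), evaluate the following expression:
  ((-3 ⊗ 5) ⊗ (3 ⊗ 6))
((-3 ⊗ 5) ⊗ (3 ⊗ 6)) = 11

Expand innermost to outermost. Recall ⊕ takes the minimum of its arguments and ⊗ takes their sum. Working out the expression ((-3 ⊗ 5) ⊗ (3 ⊗ 6)) gives 11.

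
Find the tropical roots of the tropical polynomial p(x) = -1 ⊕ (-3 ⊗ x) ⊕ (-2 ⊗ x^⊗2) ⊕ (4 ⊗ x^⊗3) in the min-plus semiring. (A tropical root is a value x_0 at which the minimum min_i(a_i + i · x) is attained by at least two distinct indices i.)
Roots: {-6, -1, 2}

Each tropical root is a break point of the lower envelope of the lines y = a_i + i · x (there are 4 lines, with slopes 0, 1, ..., 3). Only the lines that attain the minimum somewhere contribute to roots; other lines are dominated. Here the surviving (envelope) indices are i = 3, i = 2, i = 1, i = 0.
Intersections between consecutive envelope lines give the roots: for adjacent envelope indices i < j the intersection is x = (a_i − a_j) / (j − i). Reading off the sorted break points: {-6, -1, 2}.
Verification: at each break x_0, at least two indices attain the minimum of min_i(a_i + i · x_0).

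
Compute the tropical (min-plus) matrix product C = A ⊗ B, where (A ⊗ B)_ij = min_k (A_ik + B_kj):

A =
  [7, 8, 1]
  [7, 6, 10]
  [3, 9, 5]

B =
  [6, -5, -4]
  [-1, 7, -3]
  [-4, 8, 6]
A ⊗ B =
  [-3, 2, 3]
  [5, 2, 3]
  [1, -2, -1]

Apply the min-plus product entry-by-entry:
  C[0][0] = min over k of (A[0][0] + B[0][0] = 7 + 6 = 13, A[0][1] + B[1][0] = 8 + -1 = 7, A[0][2] + B[2][0] = 1 + -4 = -3) = -3 (attained at k = 2)
  C[0][1] = min over k of (A[0][0] + B[0][1] = 7 + -5 = 2, A[0][1] + B[1][1] = 8 + 7 = 15, A[0][2] + B[2][1] = 1 + 8 = 9) = 2 (attained at k = 0)
  C[0][2] = min over k of (A[0][0] + B[0][2] = 7 + -4 = 3, A[0][1] + B[1][2] = 8 + -3 = 5, A[0][2] + B[2][2] = 1 + 6 = 7) = 3 (attained at k = 0)
  C[1][0] = min over k of (A[1][0] + B[0][0] = 7 + 6 = 13, A[1][1] + B[1][0] = 6 + -1 = 5, A[1][2] + B[2][0] = 10 + -4 = 6) = 5 (attained at k = 1)
  C[1][1] = min over k of (A[1][0] + B[0][1] = 7 + -5 = 2, A[1][1] + B[1][1] = 6 + 7 = 13, A[1][2] + B[2][1] = 10 + 8 = 18) = 2 (attained at k = 0)
  C[1][2] = min over k of (A[1][0] + B[0][2] = 7 + -4 = 3, A[1][1] + B[1][2] = 6 + -3 = 3, A[1][2] + B[2][2] = 10 + 6 = 16) = 3 (attained at k = 0)
  C[2][0] = min over k of (A[2][0] + B[0][0] = 3 + 6 = 9, A[2][1] + B[1][0] = 9 + -1 = 8, A[2][2] + B[2][0] = 5 + -4 = 1) = 1 (attained at k = 2)
  C[2][1] = min over k of (A[2][0] + B[0][1] = 3 + -5 = -2, A[2][1] + B[1][1] = 9 + 7 = 16, A[2][2] + B[2][1] = 5 + 8 = 13) = -2 (attained at k = 0)
  C[2][2] = min over k of (A[2][0] + B[0][2] = 3 + -4 = -1, A[2][1] + B[1][2] = 9 + -3 = 6, A[2][2] + B[2][2] = 5 + 6 = 11) = -1 (attained at k = 0)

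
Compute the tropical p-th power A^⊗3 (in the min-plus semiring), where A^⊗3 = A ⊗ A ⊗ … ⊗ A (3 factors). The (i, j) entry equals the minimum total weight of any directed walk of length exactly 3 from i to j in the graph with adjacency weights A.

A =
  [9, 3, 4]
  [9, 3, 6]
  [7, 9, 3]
A^⊗3 =
  [14, 9, 10]
  [15, 9, 12]
  [13, 13, 9]

Each entry (A^⊗3)_ij equals the minimum over all length-3 walks i = v_0 → v_1 → … → v_3 = j of Σ_t A[v_t][v_{t+1}]. For example, for (i, j) = (0, 2) we minimise over 9 possible intermediate vertex sequences; the minimum is 10, attained along the walk 0 → 2 → 2 → 2.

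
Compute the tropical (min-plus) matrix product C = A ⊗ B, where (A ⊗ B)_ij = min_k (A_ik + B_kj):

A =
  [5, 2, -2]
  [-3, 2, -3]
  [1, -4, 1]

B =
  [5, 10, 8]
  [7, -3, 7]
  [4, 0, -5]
A ⊗ B =
  [2, -2, -7]
  [1, -3, -8]
  [3, -7, -4]

Apply the min-plus product entry-by-entry:
  C[0][0] = min over k of (A[0][0] + B[0][0] = 5 + 5 = 10, A[0][1] + B[1][0] = 2 + 7 = 9, A[0][2] + B[2][0] = -2 + 4 = 2) = 2 (attained at k = 2)
  C[0][1] = min over k of (A[0][0] + B[0][1] = 5 + 10 = 15, A[0][1] + B[1][1] = 2 + -3 = -1, A[0][2] + B[2][1] = -2 + 0 = -2) = -2 (attained at k = 2)
  C[0][2] = min over k of (A[0][0] + B[0][2] = 5 + 8 = 13, A[0][1] + B[1][2] = 2 + 7 = 9, A[0][2] + B[2][2] = -2 + -5 = -7) = -7 (attained at k = 2)
  C[1][0] = min over k of (A[1][0] + B[0][0] = -3 + 5 = 2, A[1][1] + B[1][0] = 2 + 7 = 9, A[1][2] + B[2][0] = -3 + 4 = 1) = 1 (attained at k = 2)
  C[1][1] = min over k of (A[1][0] + B[0][1] = -3 + 10 = 7, A[1][1] + B[1][1] = 2 + -3 = -1, A[1][2] + B[2][1] = -3 + 0 = -3) = -3 (attained at k = 2)
  C[1][2] = min over k of (A[1][0] + B[0][2] = -3 + 8 = 5, A[1][1] + B[1][2] = 2 + 7 = 9, A[1][2] + B[2][2] = -3 + -5 = -8) = -8 (attained at k = 2)
  C[2][0] = min over k of (A[2][0] + B[0][0] = 1 + 5 = 6, A[2][1] + B[1][0] = -4 + 7 = 3, A[2][2] + B[2][0] = 1 + 4 = 5) = 3 (attained at k = 1)
  C[2][1] = min over k of (A[2][0] + B[0][1] = 1 + 10 = 11, A[2][1] + B[1][1] = -4 + -3 = -7, A[2][2] + B[2][1] = 1 + 0 = 1) = -7 (attained at k = 1)
  C[2][2] = min over k of (A[2][0] + B[0][2] = 1 + 8 = 9, A[2][1] + B[1][2] = -4 + 7 = 3, A[2][2] + B[2][2] = 1 + -5 = -4) = -4 (attained at k = 2)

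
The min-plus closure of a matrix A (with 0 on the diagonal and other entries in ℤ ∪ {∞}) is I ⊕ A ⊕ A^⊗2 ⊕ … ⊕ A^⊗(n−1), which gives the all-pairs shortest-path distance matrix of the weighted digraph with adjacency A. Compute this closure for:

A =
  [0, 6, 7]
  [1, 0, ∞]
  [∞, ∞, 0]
Closure =
  [0, 6, 7]
  [1, 0, 8]
  [∞, ∞, 0]

This is the Floyd-Warshall all-pairs shortest-path computation. For each intermediate vertex k = 0, 1, …, 2, update dist[i][j] ← min(dist[i][j], dist[i][k] + dist[k][j]). The final matrix gives, for each (i, j), the minimum total weight of any directed path from i to j (possibly empty when i = j).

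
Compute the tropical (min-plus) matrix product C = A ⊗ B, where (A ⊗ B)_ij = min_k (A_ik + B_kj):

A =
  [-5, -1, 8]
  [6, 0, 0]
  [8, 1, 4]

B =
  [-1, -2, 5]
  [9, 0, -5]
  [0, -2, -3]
A ⊗ B =
  [-6, -7, -6]
  [0, -2, -5]
  [4, 1, -4]

Apply the min-plus product entry-by-entry:
  C[0][0] = min over k of (A[0][0] + B[0][0] = -5 + -1 = -6, A[0][1] + B[1][0] = -1 + 9 = 8, A[0][2] + B[2][0] = 8 + 0 = 8) = -6 (attained at k = 0)
  C[0][1] = min over k of (A[0][0] + B[0][1] = -5 + -2 = -7, A[0][1] + B[1][1] = -1 + 0 = -1, A[0][2] + B[2][1] = 8 + -2 = 6) = -7 (attained at k = 0)
  C[0][2] = min over k of (A[0][0] + B[0][2] = -5 + 5 = 0, A[0][1] + B[1][2] = -1 + -5 = -6, A[0][2] + B[2][2] = 8 + -3 = 5) = -6 (attained at k = 1)
  C[1][0] = min over k of (A[1][0] + B[0][0] = 6 + -1 = 5, A[1][1] + B[1][0] = 0 + 9 = 9, A[1][2] + B[2][0] = 0 + 0 = 0) = 0 (attained at k = 2)
  C[1][1] = min over k of (A[1][0] + B[0][1] = 6 + -2 = 4, A[1][1] + B[1][1] = 0 + 0 = 0, A[1][2] + B[2][1] = 0 + -2 = -2) = -2 (attained at k = 2)
  C[1][2] = min over k of (A[1][0] + B[0][2] = 6 + 5 = 11, A[1][1] + B[1][2] = 0 + -5 = -5, A[1][2] + B[2][2] = 0 + -3 = -3) = -5 (attained at k = 1)
  C[2][0] = min over k of (A[2][0] + B[0][0] = 8 + -1 = 7, A[2][1] + B[1][0] = 1 + 9 = 10, A[2][2] + B[2][0] = 4 + 0 = 4) = 4 (attained at k = 2)
  C[2][1] = min over k of (A[2][0] + B[0][1] = 8 + -2 = 6, A[2][1] + B[1][1] = 1 + 0 = 1, A[2][2] + B[2][1] = 4 + -2 = 2) = 1 (attained at k = 1)
  C[2][2] = min over k of (A[2][0] + B[0][2] = 8 + 5 = 13, A[2][1] + B[1][2] = 1 + -5 = -4, A[2][2] + B[2][2] = 4 + -3 = 1) = -4 (attained at k = 1)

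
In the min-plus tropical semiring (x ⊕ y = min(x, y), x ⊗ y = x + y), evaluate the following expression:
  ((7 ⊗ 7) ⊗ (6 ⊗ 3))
((7 ⊗ 7) ⊗ (6 ⊗ 3)) = 23

Expand innermost to outermost. Recall ⊕ takes the minimum of its arguments and ⊗ takes their sum. Working out the expression ((7 ⊗ 7) ⊗ (6 ⊗ 3)) gives 23.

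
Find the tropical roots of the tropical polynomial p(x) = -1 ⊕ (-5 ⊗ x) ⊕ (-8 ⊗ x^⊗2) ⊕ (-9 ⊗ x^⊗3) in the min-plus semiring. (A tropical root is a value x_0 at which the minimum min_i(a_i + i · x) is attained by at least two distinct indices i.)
Roots: {1, 3, 4}

Each tropical root is a break point of the lower envelope of the lines y = a_i + i · x (there are 4 lines, with slopes 0, 1, ..., 3). Only the lines that attain the minimum somewhere contribute to roots; other lines are dominated. Here the surviving (envelope) indices are i = 3, i = 2, i = 1, i = 0.
Intersections between consecutive envelope lines give the roots: for adjacent envelope indices i < j the intersection is x = (a_i − a_j) / (j − i). Reading off the sorted break points: {1, 3, 4}.
Verification: at each break x_0, at least two indices attain the minimum of min_i(a_i + i · x_0).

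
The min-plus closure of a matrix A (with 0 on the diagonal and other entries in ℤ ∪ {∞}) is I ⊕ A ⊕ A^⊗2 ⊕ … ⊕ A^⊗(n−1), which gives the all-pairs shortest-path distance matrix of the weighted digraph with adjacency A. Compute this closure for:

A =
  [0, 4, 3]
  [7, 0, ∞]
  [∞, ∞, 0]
Closure =
  [0, 4, 3]
  [7, 0, 10]
  [∞, ∞, 0]

This is the Floyd-Warshall all-pairs shortest-path computation. For each intermediate vertex k = 0, 1, …, 2, update dist[i][j] ← min(dist[i][j], dist[i][k] + dist[k][j]). The final matrix gives, for each (i, j), the minimum total weight of any directed path from i to j (possibly empty when i = j).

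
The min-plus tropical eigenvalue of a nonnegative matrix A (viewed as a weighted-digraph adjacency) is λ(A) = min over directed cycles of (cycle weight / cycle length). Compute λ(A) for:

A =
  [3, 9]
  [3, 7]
λ(A) = 3

Enumerate directed cycles and compute their means (weight / length). Sample:
  cycle 0 → 0: weight = 3, length = 1, mean = 3/1 ≈ 3.000
  cycle 1 → 1: weight = 7, length = 1, mean = 7/1 ≈ 7.000
  cycle 0 → 1 → 0: weight = 12, length = 2, mean = 12/2 ≈ 6.000
  cycle 1 → 0 → 1: weight = 12, length = 2, mean = 12/2 ≈ 6.000
Minimum mean = 3.000, attained e.g. along the cycle 0 → 0 with weight 3 and length 1. So λ(A) = 3/1 = 3.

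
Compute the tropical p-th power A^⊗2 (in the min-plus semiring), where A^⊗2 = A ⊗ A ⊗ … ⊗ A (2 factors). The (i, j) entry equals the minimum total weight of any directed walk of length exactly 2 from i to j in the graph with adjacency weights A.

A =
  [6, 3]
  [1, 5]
A^⊗2 =
  [4, 8]
  [6, 4]

Each entry (A^⊗2)_ij equals the minimum over all length-2 walks i = v_0 → v_1 → … → v_2 = j of Σ_t A[v_t][v_{t+1}]. For example, for (i, j) = (0, 1) we minimise over 2 possible intermediate vertex sequences; the minimum is 8, attained along the walk 0 → 1 → 1.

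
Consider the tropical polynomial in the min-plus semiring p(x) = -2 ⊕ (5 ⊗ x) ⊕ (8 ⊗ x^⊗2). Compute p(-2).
p(-2) = -2

A tropical monomial a ⊗ x^⊗i evaluates to a + i · x. Evaluating each term at x = -2:
  Term 0 contributes -2 + 0 · -2 = -2
  Term 1 contributes 5 + 1 · -2 = 3
  Term 2 contributes 8 + 2 · -2 = 4
p(-2) = ⊕ of these = min[-2, 3, 4] = -2.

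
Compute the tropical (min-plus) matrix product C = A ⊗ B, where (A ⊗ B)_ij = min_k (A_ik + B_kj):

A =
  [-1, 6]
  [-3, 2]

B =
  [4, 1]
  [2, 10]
A ⊗ B =
  [3, 0]
  [1, -2]

Apply the min-plus product entry-by-entry:
  C[0][0] = min over k of (A[0][0] + B[0][0] = -1 + 4 = 3, A[0][1] + B[1][0] = 6 + 2 = 8) = 3 (attained at k = 0)
  C[0][1] = min over k of (A[0][0] + B[0][1] = -1 + 1 = 0, A[0][1] + B[1][1] = 6 + 10 = 16) = 0 (attained at k = 0)
  C[1][0] = min over k of (A[1][0] + B[0][0] = -3 + 4 = 1, A[1][1] + B[1][0] = 2 + 2 = 4) = 1 (attained at k = 0)
  C[1][1] = min over k of (A[1][0] + B[0][1] = -3 + 1 = -2, A[1][1] + B[1][1] = 2 + 10 = 12) = -2 (attained at k = 0)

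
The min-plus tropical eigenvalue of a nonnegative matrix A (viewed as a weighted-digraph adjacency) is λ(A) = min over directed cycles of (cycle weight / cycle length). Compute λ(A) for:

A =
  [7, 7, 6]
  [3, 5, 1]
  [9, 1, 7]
λ(A) = 1

Enumerate directed cycles and compute their means (weight / length). Sample:
  cycle 0 → 0: weight = 7, length = 1, mean = 7/1 ≈ 7.000
  cycle 1 → 1: weight = 5, length = 1, mean = 5/1 ≈ 5.000
  cycle 2 → 2: weight = 7, length = 1, mean = 7/1 ≈ 7.000
  cycle 0 → 1 → 0: weight = 10, length = 2, mean = 10/2 ≈ 5.000
  cycle 0 → 2 → 0: weight = 15, length = 2, mean = 15/2 ≈ 7.500
  cycle 1 → 0 → 1: weight = 10, length = 2, mean = 10/2 ≈ 5.000
Minimum mean = 1.000, attained e.g. along the cycle 1 → 2 → 1 with weight 2 and length 2. So λ(A) = 2/2 = 1.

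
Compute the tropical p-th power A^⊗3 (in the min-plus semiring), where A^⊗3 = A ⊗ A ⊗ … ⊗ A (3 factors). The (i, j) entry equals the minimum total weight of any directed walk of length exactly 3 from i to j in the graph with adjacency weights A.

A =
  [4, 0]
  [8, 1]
A^⊗3 =
  [9, 2]
  [10, 3]

Each entry (A^⊗3)_ij equals the minimum over all length-3 walks i = v_0 → v_1 → … → v_3 = j of Σ_t A[v_t][v_{t+1}]. For example, for (i, j) = (0, 1) we minimise over 4 possible intermediate vertex sequences; the minimum is 2, attained along the walk 0 → 1 → 1 → 1.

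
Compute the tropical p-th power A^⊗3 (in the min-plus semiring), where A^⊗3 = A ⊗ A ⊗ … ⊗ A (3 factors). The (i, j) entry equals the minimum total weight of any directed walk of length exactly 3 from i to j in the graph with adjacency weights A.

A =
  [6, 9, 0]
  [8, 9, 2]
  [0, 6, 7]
A^⊗3 =
  [6, 9, 0]
  [8, 11, 2]
  [0, 6, 6]

Each entry (A^⊗3)_ij equals the minimum over all length-3 walks i = v_0 → v_1 → … → v_3 = j of Σ_t A[v_t][v_{t+1}]. For example, for (i, j) = (0, 2) we minimise over 9 possible intermediate vertex sequences; the minimum is 0, attained along the walk 0 → 2 → 0 → 2.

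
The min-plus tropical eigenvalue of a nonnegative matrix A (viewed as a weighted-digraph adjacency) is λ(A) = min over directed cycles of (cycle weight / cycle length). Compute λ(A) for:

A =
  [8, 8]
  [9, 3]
λ(A) = 3

Enumerate directed cycles and compute their means (weight / length). Sample:
  cycle 0 → 0: weight = 8, length = 1, mean = 8/1 ≈ 8.000
  cycle 1 → 1: weight = 3, length = 1, mean = 3/1 ≈ 3.000
  cycle 0 → 1 → 0: weight = 17, length = 2, mean = 17/2 ≈ 8.500
  cycle 1 → 0 → 1: weight = 17, length = 2, mean = 17/2 ≈ 8.500
Minimum mean = 3.000, attained e.g. along the cycle 1 → 1 with weight 3 and length 1. So λ(A) = 3/1 = 3.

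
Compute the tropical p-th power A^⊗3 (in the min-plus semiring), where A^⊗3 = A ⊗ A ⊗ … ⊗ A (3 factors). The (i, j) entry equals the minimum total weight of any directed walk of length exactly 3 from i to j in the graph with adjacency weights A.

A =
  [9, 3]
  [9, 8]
A^⊗3 =
  [20, 15]
  [21, 20]

Each entry (A^⊗3)_ij equals the minimum over all length-3 walks i = v_0 → v_1 → … → v_3 = j of Σ_t A[v_t][v_{t+1}]. For example, for (i, j) = (0, 1) we minimise over 4 possible intermediate vertex sequences; the minimum is 15, attained along the walk 0 → 1 → 0 → 1.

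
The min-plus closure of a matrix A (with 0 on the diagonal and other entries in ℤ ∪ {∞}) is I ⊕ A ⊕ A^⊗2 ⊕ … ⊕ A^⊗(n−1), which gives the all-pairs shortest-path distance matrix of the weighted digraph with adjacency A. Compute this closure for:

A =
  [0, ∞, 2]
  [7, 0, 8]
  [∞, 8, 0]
Closure =
  [0, 10, 2]
  [7, 0, 8]
  [15, 8, 0]

This is the Floyd-Warshall all-pairs shortest-path computation. For each intermediate vertex k = 0, 1, …, 2, update dist[i][j] ← min(dist[i][j], dist[i][k] + dist[k][j]). The final matrix gives, for each (i, j), the minimum total weight of any directed path from i to j (possibly empty when i = j).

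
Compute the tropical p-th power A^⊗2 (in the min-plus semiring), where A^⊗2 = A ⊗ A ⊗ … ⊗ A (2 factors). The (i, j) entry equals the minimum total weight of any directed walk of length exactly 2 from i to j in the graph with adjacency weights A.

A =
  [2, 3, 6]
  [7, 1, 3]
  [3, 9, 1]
A^⊗2 =
  [4, 4, 6]
  [6, 2, 4]
  [4, 6, 2]

Each entry (A^⊗2)_ij equals the minimum over all length-2 walks i = v_0 → v_1 → … → v_2 = j of Σ_t A[v_t][v_{t+1}]. For example, for (i, j) = (0, 2) we minimise over 3 possible intermediate vertex sequences; the minimum is 6, attained along the walk 0 → 1 → 2.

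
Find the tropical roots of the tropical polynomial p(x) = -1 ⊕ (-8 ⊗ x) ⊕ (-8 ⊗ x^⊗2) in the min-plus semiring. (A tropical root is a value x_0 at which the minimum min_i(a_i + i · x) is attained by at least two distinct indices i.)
Roots: {0, 7}

Each tropical root is a break point of the lower envelope of the lines y = a_i + i · x (there are 3 lines, with slopes 0, 1, ..., 2). Only the lines that attain the minimum somewhere contribute to roots; other lines are dominated. Here the surviving (envelope) indices are i = 2, i = 1, i = 0.
Intersections between consecutive envelope lines give the roots: for adjacent envelope indices i < j the intersection is x = (a_i − a_j) / (j − i). Reading off the sorted break points: {0, 7}.
Verification: at each break x_0, at least two indices attain the minimum of min_i(a_i + i · x_0).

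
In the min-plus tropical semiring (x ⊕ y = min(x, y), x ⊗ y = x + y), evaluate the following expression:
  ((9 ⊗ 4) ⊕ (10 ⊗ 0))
((9 ⊗ 4) ⊕ (10 ⊗ 0)) = 10

Expand innermost to outermost. Recall ⊕ takes the minimum of its arguments and ⊗ takes their sum. Working out the expression ((9 ⊗ 4) ⊕ (10 ⊗ 0)) gives 10.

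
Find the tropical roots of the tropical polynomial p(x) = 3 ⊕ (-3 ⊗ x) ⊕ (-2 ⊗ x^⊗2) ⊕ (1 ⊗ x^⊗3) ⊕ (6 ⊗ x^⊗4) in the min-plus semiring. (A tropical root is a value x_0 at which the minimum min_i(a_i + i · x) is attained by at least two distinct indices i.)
Roots: {-5, -3, -1, 6}

Each tropical root is a break point of the lower envelope of the lines y = a_i + i · x (there are 5 lines, with slopes 0, 1, ..., 4). Only the lines that attain the minimum somewhere contribute to roots; other lines are dominated. Here the surviving (envelope) indices are i = 4, i = 3, i = 2, i = 1, i = 0.
Intersections between consecutive envelope lines give the roots: for adjacent envelope indices i < j the intersection is x = (a_i − a_j) / (j − i). Reading off the sorted break points: {-5, -3, -1, 6}.
Verification: at each break x_0, at least two indices attain the minimum of min_i(a_i + i · x_0).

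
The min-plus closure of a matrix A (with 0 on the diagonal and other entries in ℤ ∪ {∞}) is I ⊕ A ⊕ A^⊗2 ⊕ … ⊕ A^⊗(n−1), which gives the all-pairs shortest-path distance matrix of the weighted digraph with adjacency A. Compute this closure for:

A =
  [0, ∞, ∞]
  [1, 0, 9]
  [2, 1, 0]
Closure =
  [0, ∞, ∞]
  [1, 0, 9]
  [2, 1, 0]

This is the Floyd-Warshall all-pairs shortest-path computation. For each intermediate vertex k = 0, 1, …, 2, update dist[i][j] ← min(dist[i][j], dist[i][k] + dist[k][j]). The final matrix gives, for each (i, j), the minimum total weight of any directed path from i to j (possibly empty when i = j).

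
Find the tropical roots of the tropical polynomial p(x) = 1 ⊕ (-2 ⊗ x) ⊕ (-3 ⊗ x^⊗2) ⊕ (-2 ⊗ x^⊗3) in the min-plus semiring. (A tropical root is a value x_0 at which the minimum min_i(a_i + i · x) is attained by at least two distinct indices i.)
Roots: {-1, 1, 3}

Each tropical root is a break point of the lower envelope of the lines y = a_i + i · x (there are 4 lines, with slopes 0, 1, ..., 3). Only the lines that attain the minimum somewhere contribute to roots; other lines are dominated. Here the surviving (envelope) indices are i = 3, i = 2, i = 1, i = 0.
Intersections between consecutive envelope lines give the roots: for adjacent envelope indices i < j the intersection is x = (a_i − a_j) / (j − i). Reading off the sorted break points: {-1, 1, 3}.
Verification: at each break x_0, at least two indices attain the minimum of min_i(a_i + i · x_0).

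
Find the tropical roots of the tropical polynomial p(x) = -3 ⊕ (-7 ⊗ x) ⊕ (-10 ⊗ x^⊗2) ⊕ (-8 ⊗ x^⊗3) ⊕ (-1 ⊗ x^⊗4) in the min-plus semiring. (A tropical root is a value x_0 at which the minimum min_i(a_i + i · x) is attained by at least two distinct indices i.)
Roots: {-7, -2, 3, 4}

Each tropical root is a break point of the lower envelope of the lines y = a_i + i · x (there are 5 lines, with slopes 0, 1, ..., 4). Only the lines that attain the minimum somewhere contribute to roots; other lines are dominated. Here the surviving (envelope) indices are i = 4, i = 3, i = 2, i = 1, i = 0.
Intersections between consecutive envelope lines give the roots: for adjacent envelope indices i < j the intersection is x = (a_i − a_j) / (j − i). Reading off the sorted break points: {-7, -2, 3, 4}.
Verification: at each break x_0, at least two indices attain the minimum of min_i(a_i + i · x_0).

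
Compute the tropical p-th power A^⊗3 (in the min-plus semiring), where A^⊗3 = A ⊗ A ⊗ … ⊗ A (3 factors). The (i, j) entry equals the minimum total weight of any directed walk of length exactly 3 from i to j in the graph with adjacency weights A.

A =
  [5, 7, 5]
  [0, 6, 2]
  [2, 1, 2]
A^⊗3 =
  [6, 8, 8]
  [3, 5, 5]
  [3, 4, 5]

Each entry (A^⊗3)_ij equals the minimum over all length-3 walks i = v_0 → v_1 → … → v_3 = j of Σ_t A[v_t][v_{t+1}]. For example, for (i, j) = (0, 2) we minimise over 9 possible intermediate vertex sequences; the minimum is 8, attained along the walk 0 → 2 → 1 → 2.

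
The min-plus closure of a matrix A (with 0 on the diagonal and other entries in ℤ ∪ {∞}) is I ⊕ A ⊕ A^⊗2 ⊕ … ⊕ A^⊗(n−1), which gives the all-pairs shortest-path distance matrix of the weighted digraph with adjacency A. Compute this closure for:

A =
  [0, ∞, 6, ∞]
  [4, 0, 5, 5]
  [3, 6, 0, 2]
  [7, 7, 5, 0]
Closure =
  [0, 12, 6, 8]
  [4, 0, 5, 5]
  [3, 6, 0, 2]
  [7, 7, 5, 0]

This is the Floyd-Warshall all-pairs shortest-path computation. For each intermediate vertex k = 0, 1, …, 3, update dist[i][j] ← min(dist[i][j], dist[i][k] + dist[k][j]). The final matrix gives, for each (i, j), the minimum total weight of any directed path from i to j (possibly empty when i = j).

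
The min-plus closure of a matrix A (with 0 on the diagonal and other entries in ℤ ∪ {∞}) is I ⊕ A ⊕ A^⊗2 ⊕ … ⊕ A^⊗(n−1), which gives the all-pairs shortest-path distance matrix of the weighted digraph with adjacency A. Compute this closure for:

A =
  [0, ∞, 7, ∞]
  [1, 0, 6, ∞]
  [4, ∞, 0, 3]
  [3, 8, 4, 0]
Closure =
  [0, 18, 7, 10]
  [1, 0, 6, 9]
  [4, 11, 0, 3]
  [3, 8, 4, 0]

This is the Floyd-Warshall all-pairs shortest-path computation. For each intermediate vertex k = 0, 1, …, 3, update dist[i][j] ← min(dist[i][j], dist[i][k] + dist[k][j]). The final matrix gives, for each (i, j), the minimum total weight of any directed path from i to j (possibly empty when i = j).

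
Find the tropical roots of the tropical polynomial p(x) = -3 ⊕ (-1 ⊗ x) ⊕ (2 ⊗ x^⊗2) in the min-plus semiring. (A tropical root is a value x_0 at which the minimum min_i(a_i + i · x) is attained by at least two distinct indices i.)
Roots: {-3, -2}

Each tropical root is a break point of the lower envelope of the lines y = a_i + i · x (there are 3 lines, with slopes 0, 1, ..., 2). Only the lines that attain the minimum somewhere contribute to roots; other lines are dominated. Here the surviving (envelope) indices are i = 2, i = 1, i = 0.
Intersections between consecutive envelope lines give the roots: for adjacent envelope indices i < j the intersection is x = (a_i − a_j) / (j − i). Reading off the sorted break points: {-3, -2}.
Verification: at each break x_0, at least two indices attain the minimum of min_i(a_i + i · x_0).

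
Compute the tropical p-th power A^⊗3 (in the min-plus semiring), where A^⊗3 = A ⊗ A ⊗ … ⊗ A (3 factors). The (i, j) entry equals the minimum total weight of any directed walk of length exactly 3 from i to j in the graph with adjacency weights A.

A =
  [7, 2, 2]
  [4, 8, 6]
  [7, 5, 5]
A^⊗3 =
  [11, 8, 8]
  [10, 11, 11]
  [13, 11, 11]

Each entry (A^⊗3)_ij equals the minimum over all length-3 walks i = v_0 → v_1 → … → v_3 = j of Σ_t A[v_t][v_{t+1}]. For example, for (i, j) = (0, 2) we minimise over 9 possible intermediate vertex sequences; the minimum is 8, attained along the walk 0 → 1 → 0 → 2.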